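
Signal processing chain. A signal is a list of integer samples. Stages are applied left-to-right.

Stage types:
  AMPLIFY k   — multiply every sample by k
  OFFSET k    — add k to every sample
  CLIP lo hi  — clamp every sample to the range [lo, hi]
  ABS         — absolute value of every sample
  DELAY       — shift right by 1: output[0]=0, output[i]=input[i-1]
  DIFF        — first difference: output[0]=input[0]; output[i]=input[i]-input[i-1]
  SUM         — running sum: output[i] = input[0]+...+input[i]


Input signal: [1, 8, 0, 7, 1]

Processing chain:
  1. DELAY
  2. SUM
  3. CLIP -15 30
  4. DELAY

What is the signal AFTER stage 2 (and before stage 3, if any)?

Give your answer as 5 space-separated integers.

Answer: 0 1 9 9 16

Derivation:
Input: [1, 8, 0, 7, 1]
Stage 1 (DELAY): [0, 1, 8, 0, 7] = [0, 1, 8, 0, 7] -> [0, 1, 8, 0, 7]
Stage 2 (SUM): sum[0..0]=0, sum[0..1]=1, sum[0..2]=9, sum[0..3]=9, sum[0..4]=16 -> [0, 1, 9, 9, 16]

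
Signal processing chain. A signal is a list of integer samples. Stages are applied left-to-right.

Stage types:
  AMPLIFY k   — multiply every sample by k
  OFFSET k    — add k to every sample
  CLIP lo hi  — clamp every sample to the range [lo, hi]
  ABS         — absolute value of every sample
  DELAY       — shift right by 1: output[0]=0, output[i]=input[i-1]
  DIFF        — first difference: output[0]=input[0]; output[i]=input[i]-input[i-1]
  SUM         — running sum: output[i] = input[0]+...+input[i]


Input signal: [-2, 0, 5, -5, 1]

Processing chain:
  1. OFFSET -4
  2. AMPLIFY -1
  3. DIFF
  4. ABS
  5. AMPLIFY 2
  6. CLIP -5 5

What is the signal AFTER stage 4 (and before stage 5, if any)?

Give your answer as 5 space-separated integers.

Answer: 6 2 5 10 6

Derivation:
Input: [-2, 0, 5, -5, 1]
Stage 1 (OFFSET -4): -2+-4=-6, 0+-4=-4, 5+-4=1, -5+-4=-9, 1+-4=-3 -> [-6, -4, 1, -9, -3]
Stage 2 (AMPLIFY -1): -6*-1=6, -4*-1=4, 1*-1=-1, -9*-1=9, -3*-1=3 -> [6, 4, -1, 9, 3]
Stage 3 (DIFF): s[0]=6, 4-6=-2, -1-4=-5, 9--1=10, 3-9=-6 -> [6, -2, -5, 10, -6]
Stage 4 (ABS): |6|=6, |-2|=2, |-5|=5, |10|=10, |-6|=6 -> [6, 2, 5, 10, 6]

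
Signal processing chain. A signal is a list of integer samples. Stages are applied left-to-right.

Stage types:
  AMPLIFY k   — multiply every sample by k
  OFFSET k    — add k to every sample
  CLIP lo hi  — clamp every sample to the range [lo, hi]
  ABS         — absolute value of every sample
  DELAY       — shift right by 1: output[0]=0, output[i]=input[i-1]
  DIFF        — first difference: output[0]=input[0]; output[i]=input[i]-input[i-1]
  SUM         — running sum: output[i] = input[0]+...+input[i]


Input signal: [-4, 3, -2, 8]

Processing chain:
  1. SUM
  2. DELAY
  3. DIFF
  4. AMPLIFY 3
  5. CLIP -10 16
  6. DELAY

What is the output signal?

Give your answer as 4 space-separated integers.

Answer: 0 0 -10 9

Derivation:
Input: [-4, 3, -2, 8]
Stage 1 (SUM): sum[0..0]=-4, sum[0..1]=-1, sum[0..2]=-3, sum[0..3]=5 -> [-4, -1, -3, 5]
Stage 2 (DELAY): [0, -4, -1, -3] = [0, -4, -1, -3] -> [0, -4, -1, -3]
Stage 3 (DIFF): s[0]=0, -4-0=-4, -1--4=3, -3--1=-2 -> [0, -4, 3, -2]
Stage 4 (AMPLIFY 3): 0*3=0, -4*3=-12, 3*3=9, -2*3=-6 -> [0, -12, 9, -6]
Stage 5 (CLIP -10 16): clip(0,-10,16)=0, clip(-12,-10,16)=-10, clip(9,-10,16)=9, clip(-6,-10,16)=-6 -> [0, -10, 9, -6]
Stage 6 (DELAY): [0, 0, -10, 9] = [0, 0, -10, 9] -> [0, 0, -10, 9]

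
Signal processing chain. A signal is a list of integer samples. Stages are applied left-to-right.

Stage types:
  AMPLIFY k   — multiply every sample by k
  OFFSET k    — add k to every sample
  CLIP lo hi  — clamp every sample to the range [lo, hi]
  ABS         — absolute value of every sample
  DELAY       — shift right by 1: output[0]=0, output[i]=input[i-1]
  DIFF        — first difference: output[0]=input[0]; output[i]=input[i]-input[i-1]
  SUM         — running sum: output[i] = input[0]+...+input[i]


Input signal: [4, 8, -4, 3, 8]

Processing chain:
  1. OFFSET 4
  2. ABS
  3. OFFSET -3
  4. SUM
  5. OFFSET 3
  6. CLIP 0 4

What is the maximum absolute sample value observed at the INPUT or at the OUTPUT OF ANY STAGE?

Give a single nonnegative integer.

Input: [4, 8, -4, 3, 8] (max |s|=8)
Stage 1 (OFFSET 4): 4+4=8, 8+4=12, -4+4=0, 3+4=7, 8+4=12 -> [8, 12, 0, 7, 12] (max |s|=12)
Stage 2 (ABS): |8|=8, |12|=12, |0|=0, |7|=7, |12|=12 -> [8, 12, 0, 7, 12] (max |s|=12)
Stage 3 (OFFSET -3): 8+-3=5, 12+-3=9, 0+-3=-3, 7+-3=4, 12+-3=9 -> [5, 9, -3, 4, 9] (max |s|=9)
Stage 4 (SUM): sum[0..0]=5, sum[0..1]=14, sum[0..2]=11, sum[0..3]=15, sum[0..4]=24 -> [5, 14, 11, 15, 24] (max |s|=24)
Stage 5 (OFFSET 3): 5+3=8, 14+3=17, 11+3=14, 15+3=18, 24+3=27 -> [8, 17, 14, 18, 27] (max |s|=27)
Stage 6 (CLIP 0 4): clip(8,0,4)=4, clip(17,0,4)=4, clip(14,0,4)=4, clip(18,0,4)=4, clip(27,0,4)=4 -> [4, 4, 4, 4, 4] (max |s|=4)
Overall max amplitude: 27

Answer: 27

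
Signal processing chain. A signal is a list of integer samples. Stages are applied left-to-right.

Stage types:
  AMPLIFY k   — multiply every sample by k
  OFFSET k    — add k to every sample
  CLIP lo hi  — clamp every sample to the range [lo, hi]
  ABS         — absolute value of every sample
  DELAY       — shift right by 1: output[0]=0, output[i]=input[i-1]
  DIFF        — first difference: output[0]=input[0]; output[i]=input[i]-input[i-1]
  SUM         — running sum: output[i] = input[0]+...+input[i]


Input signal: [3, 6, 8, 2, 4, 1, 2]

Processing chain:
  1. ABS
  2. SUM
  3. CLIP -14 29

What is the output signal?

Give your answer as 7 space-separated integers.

Answer: 3 9 17 19 23 24 26

Derivation:
Input: [3, 6, 8, 2, 4, 1, 2]
Stage 1 (ABS): |3|=3, |6|=6, |8|=8, |2|=2, |4|=4, |1|=1, |2|=2 -> [3, 6, 8, 2, 4, 1, 2]
Stage 2 (SUM): sum[0..0]=3, sum[0..1]=9, sum[0..2]=17, sum[0..3]=19, sum[0..4]=23, sum[0..5]=24, sum[0..6]=26 -> [3, 9, 17, 19, 23, 24, 26]
Stage 3 (CLIP -14 29): clip(3,-14,29)=3, clip(9,-14,29)=9, clip(17,-14,29)=17, clip(19,-14,29)=19, clip(23,-14,29)=23, clip(24,-14,29)=24, clip(26,-14,29)=26 -> [3, 9, 17, 19, 23, 24, 26]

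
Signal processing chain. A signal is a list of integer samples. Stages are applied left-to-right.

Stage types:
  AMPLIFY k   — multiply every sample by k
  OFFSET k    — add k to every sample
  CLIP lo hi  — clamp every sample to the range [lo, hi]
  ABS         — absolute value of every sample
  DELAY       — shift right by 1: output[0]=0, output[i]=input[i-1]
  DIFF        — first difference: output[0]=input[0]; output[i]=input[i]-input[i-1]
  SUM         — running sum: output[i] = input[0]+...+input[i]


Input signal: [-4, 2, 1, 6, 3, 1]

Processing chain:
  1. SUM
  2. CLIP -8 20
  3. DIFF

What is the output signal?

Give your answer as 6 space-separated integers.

Answer: -4 2 1 6 3 1

Derivation:
Input: [-4, 2, 1, 6, 3, 1]
Stage 1 (SUM): sum[0..0]=-4, sum[0..1]=-2, sum[0..2]=-1, sum[0..3]=5, sum[0..4]=8, sum[0..5]=9 -> [-4, -2, -1, 5, 8, 9]
Stage 2 (CLIP -8 20): clip(-4,-8,20)=-4, clip(-2,-8,20)=-2, clip(-1,-8,20)=-1, clip(5,-8,20)=5, clip(8,-8,20)=8, clip(9,-8,20)=9 -> [-4, -2, -1, 5, 8, 9]
Stage 3 (DIFF): s[0]=-4, -2--4=2, -1--2=1, 5--1=6, 8-5=3, 9-8=1 -> [-4, 2, 1, 6, 3, 1]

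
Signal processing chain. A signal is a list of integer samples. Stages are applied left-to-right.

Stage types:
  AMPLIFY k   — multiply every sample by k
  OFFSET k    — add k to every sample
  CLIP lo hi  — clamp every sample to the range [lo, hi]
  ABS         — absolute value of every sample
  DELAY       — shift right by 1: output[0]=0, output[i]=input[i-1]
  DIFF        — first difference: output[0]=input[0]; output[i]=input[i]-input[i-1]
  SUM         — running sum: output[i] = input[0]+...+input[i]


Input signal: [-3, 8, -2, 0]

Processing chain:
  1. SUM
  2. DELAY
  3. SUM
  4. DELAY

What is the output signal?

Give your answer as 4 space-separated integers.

Input: [-3, 8, -2, 0]
Stage 1 (SUM): sum[0..0]=-3, sum[0..1]=5, sum[0..2]=3, sum[0..3]=3 -> [-3, 5, 3, 3]
Stage 2 (DELAY): [0, -3, 5, 3] = [0, -3, 5, 3] -> [0, -3, 5, 3]
Stage 3 (SUM): sum[0..0]=0, sum[0..1]=-3, sum[0..2]=2, sum[0..3]=5 -> [0, -3, 2, 5]
Stage 4 (DELAY): [0, 0, -3, 2] = [0, 0, -3, 2] -> [0, 0, -3, 2]

Answer: 0 0 -3 2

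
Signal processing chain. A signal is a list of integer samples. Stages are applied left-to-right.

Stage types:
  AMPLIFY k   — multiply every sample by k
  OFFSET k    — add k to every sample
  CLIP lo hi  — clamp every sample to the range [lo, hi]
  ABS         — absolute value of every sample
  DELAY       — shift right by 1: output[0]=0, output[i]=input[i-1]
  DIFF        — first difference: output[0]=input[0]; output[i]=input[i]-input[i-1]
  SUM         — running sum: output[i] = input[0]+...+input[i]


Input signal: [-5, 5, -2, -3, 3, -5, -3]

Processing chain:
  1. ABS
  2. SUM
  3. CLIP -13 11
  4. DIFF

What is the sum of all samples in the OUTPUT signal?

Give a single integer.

Answer: 11

Derivation:
Input: [-5, 5, -2, -3, 3, -5, -3]
Stage 1 (ABS): |-5|=5, |5|=5, |-2|=2, |-3|=3, |3|=3, |-5|=5, |-3|=3 -> [5, 5, 2, 3, 3, 5, 3]
Stage 2 (SUM): sum[0..0]=5, sum[0..1]=10, sum[0..2]=12, sum[0..3]=15, sum[0..4]=18, sum[0..5]=23, sum[0..6]=26 -> [5, 10, 12, 15, 18, 23, 26]
Stage 3 (CLIP -13 11): clip(5,-13,11)=5, clip(10,-13,11)=10, clip(12,-13,11)=11, clip(15,-13,11)=11, clip(18,-13,11)=11, clip(23,-13,11)=11, clip(26,-13,11)=11 -> [5, 10, 11, 11, 11, 11, 11]
Stage 4 (DIFF): s[0]=5, 10-5=5, 11-10=1, 11-11=0, 11-11=0, 11-11=0, 11-11=0 -> [5, 5, 1, 0, 0, 0, 0]
Output sum: 11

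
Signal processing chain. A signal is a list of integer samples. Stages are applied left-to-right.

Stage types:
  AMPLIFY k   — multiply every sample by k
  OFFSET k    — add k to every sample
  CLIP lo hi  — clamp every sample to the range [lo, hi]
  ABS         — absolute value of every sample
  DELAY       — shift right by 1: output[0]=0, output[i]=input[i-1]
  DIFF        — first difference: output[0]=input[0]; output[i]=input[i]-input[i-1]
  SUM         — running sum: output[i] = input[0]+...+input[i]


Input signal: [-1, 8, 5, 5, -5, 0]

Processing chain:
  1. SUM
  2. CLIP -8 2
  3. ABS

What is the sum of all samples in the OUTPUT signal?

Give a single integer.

Input: [-1, 8, 5, 5, -5, 0]
Stage 1 (SUM): sum[0..0]=-1, sum[0..1]=7, sum[0..2]=12, sum[0..3]=17, sum[0..4]=12, sum[0..5]=12 -> [-1, 7, 12, 17, 12, 12]
Stage 2 (CLIP -8 2): clip(-1,-8,2)=-1, clip(7,-8,2)=2, clip(12,-8,2)=2, clip(17,-8,2)=2, clip(12,-8,2)=2, clip(12,-8,2)=2 -> [-1, 2, 2, 2, 2, 2]
Stage 3 (ABS): |-1|=1, |2|=2, |2|=2, |2|=2, |2|=2, |2|=2 -> [1, 2, 2, 2, 2, 2]
Output sum: 11

Answer: 11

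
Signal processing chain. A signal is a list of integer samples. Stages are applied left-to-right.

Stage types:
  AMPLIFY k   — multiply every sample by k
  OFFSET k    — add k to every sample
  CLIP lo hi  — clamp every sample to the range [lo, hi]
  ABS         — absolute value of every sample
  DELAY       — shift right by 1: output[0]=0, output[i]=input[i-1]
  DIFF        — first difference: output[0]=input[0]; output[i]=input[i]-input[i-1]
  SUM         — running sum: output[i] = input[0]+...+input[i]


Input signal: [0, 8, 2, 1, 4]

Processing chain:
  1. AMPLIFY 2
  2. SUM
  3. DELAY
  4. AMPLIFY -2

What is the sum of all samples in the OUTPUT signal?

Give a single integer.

Input: [0, 8, 2, 1, 4]
Stage 1 (AMPLIFY 2): 0*2=0, 8*2=16, 2*2=4, 1*2=2, 4*2=8 -> [0, 16, 4, 2, 8]
Stage 2 (SUM): sum[0..0]=0, sum[0..1]=16, sum[0..2]=20, sum[0..3]=22, sum[0..4]=30 -> [0, 16, 20, 22, 30]
Stage 3 (DELAY): [0, 0, 16, 20, 22] = [0, 0, 16, 20, 22] -> [0, 0, 16, 20, 22]
Stage 4 (AMPLIFY -2): 0*-2=0, 0*-2=0, 16*-2=-32, 20*-2=-40, 22*-2=-44 -> [0, 0, -32, -40, -44]
Output sum: -116

Answer: -116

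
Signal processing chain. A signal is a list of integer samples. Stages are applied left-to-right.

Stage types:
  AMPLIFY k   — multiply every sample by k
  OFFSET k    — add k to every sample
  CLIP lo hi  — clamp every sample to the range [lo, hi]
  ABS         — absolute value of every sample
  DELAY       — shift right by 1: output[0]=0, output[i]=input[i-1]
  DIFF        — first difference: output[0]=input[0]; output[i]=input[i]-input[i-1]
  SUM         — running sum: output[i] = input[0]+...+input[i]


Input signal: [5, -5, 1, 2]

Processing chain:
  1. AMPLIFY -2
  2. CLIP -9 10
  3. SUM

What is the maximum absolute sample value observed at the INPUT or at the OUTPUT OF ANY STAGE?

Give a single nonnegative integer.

Input: [5, -5, 1, 2] (max |s|=5)
Stage 1 (AMPLIFY -2): 5*-2=-10, -5*-2=10, 1*-2=-2, 2*-2=-4 -> [-10, 10, -2, -4] (max |s|=10)
Stage 2 (CLIP -9 10): clip(-10,-9,10)=-9, clip(10,-9,10)=10, clip(-2,-9,10)=-2, clip(-4,-9,10)=-4 -> [-9, 10, -2, -4] (max |s|=10)
Stage 3 (SUM): sum[0..0]=-9, sum[0..1]=1, sum[0..2]=-1, sum[0..3]=-5 -> [-9, 1, -1, -5] (max |s|=9)
Overall max amplitude: 10

Answer: 10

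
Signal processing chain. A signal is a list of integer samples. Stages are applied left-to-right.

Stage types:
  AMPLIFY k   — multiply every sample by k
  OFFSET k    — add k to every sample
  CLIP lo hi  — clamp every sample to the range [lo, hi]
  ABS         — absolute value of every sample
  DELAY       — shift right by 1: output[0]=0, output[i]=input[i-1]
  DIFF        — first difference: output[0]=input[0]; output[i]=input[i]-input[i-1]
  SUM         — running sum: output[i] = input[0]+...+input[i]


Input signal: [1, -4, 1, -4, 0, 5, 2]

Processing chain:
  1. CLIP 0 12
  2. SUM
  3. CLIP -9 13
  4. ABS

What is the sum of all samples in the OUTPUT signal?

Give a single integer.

Answer: 24

Derivation:
Input: [1, -4, 1, -4, 0, 5, 2]
Stage 1 (CLIP 0 12): clip(1,0,12)=1, clip(-4,0,12)=0, clip(1,0,12)=1, clip(-4,0,12)=0, clip(0,0,12)=0, clip(5,0,12)=5, clip(2,0,12)=2 -> [1, 0, 1, 0, 0, 5, 2]
Stage 2 (SUM): sum[0..0]=1, sum[0..1]=1, sum[0..2]=2, sum[0..3]=2, sum[0..4]=2, sum[0..5]=7, sum[0..6]=9 -> [1, 1, 2, 2, 2, 7, 9]
Stage 3 (CLIP -9 13): clip(1,-9,13)=1, clip(1,-9,13)=1, clip(2,-9,13)=2, clip(2,-9,13)=2, clip(2,-9,13)=2, clip(7,-9,13)=7, clip(9,-9,13)=9 -> [1, 1, 2, 2, 2, 7, 9]
Stage 4 (ABS): |1|=1, |1|=1, |2|=2, |2|=2, |2|=2, |7|=7, |9|=9 -> [1, 1, 2, 2, 2, 7, 9]
Output sum: 24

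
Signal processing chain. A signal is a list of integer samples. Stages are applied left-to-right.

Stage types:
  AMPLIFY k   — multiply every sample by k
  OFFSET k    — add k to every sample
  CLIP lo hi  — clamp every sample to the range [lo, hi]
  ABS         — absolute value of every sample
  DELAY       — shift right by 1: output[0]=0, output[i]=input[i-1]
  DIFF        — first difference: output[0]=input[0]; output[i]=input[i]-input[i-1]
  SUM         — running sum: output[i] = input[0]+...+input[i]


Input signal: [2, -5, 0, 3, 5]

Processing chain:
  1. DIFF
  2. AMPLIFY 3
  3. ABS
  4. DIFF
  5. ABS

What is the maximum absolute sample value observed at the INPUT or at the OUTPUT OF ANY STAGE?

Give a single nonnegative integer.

Answer: 21

Derivation:
Input: [2, -5, 0, 3, 5] (max |s|=5)
Stage 1 (DIFF): s[0]=2, -5-2=-7, 0--5=5, 3-0=3, 5-3=2 -> [2, -7, 5, 3, 2] (max |s|=7)
Stage 2 (AMPLIFY 3): 2*3=6, -7*3=-21, 5*3=15, 3*3=9, 2*3=6 -> [6, -21, 15, 9, 6] (max |s|=21)
Stage 3 (ABS): |6|=6, |-21|=21, |15|=15, |9|=9, |6|=6 -> [6, 21, 15, 9, 6] (max |s|=21)
Stage 4 (DIFF): s[0]=6, 21-6=15, 15-21=-6, 9-15=-6, 6-9=-3 -> [6, 15, -6, -6, -3] (max |s|=15)
Stage 5 (ABS): |6|=6, |15|=15, |-6|=6, |-6|=6, |-3|=3 -> [6, 15, 6, 6, 3] (max |s|=15)
Overall max amplitude: 21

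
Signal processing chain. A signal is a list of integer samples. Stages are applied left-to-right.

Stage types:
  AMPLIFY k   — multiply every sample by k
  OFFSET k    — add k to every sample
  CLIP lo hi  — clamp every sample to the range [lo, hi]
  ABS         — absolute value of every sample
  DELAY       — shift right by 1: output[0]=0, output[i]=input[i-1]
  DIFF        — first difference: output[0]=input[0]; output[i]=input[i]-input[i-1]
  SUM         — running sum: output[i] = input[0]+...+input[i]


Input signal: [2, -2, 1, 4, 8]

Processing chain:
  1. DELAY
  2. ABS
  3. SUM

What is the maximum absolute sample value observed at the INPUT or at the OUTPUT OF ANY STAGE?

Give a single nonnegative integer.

Answer: 9

Derivation:
Input: [2, -2, 1, 4, 8] (max |s|=8)
Stage 1 (DELAY): [0, 2, -2, 1, 4] = [0, 2, -2, 1, 4] -> [0, 2, -2, 1, 4] (max |s|=4)
Stage 2 (ABS): |0|=0, |2|=2, |-2|=2, |1|=1, |4|=4 -> [0, 2, 2, 1, 4] (max |s|=4)
Stage 3 (SUM): sum[0..0]=0, sum[0..1]=2, sum[0..2]=4, sum[0..3]=5, sum[0..4]=9 -> [0, 2, 4, 5, 9] (max |s|=9)
Overall max amplitude: 9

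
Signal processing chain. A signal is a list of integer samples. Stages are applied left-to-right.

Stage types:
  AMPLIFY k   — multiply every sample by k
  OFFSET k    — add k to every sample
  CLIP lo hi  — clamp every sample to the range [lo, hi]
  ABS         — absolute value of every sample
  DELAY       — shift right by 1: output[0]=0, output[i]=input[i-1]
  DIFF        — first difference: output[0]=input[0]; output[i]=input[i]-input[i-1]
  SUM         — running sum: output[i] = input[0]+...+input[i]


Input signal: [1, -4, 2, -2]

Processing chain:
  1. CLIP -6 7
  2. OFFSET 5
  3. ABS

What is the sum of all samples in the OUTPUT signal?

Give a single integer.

Answer: 17

Derivation:
Input: [1, -4, 2, -2]
Stage 1 (CLIP -6 7): clip(1,-6,7)=1, clip(-4,-6,7)=-4, clip(2,-6,7)=2, clip(-2,-6,7)=-2 -> [1, -4, 2, -2]
Stage 2 (OFFSET 5): 1+5=6, -4+5=1, 2+5=7, -2+5=3 -> [6, 1, 7, 3]
Stage 3 (ABS): |6|=6, |1|=1, |7|=7, |3|=3 -> [6, 1, 7, 3]
Output sum: 17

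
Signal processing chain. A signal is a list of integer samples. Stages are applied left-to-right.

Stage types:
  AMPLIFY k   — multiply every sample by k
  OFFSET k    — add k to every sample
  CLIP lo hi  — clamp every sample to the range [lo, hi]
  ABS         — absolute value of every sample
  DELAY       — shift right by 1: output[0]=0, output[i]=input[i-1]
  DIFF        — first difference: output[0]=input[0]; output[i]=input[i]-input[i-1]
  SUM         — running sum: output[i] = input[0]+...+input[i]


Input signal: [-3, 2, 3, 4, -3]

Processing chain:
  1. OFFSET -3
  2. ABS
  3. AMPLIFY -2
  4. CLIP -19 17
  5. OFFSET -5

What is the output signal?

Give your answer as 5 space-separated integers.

Answer: -17 -7 -5 -7 -17

Derivation:
Input: [-3, 2, 3, 4, -3]
Stage 1 (OFFSET -3): -3+-3=-6, 2+-3=-1, 3+-3=0, 4+-3=1, -3+-3=-6 -> [-6, -1, 0, 1, -6]
Stage 2 (ABS): |-6|=6, |-1|=1, |0|=0, |1|=1, |-6|=6 -> [6, 1, 0, 1, 6]
Stage 3 (AMPLIFY -2): 6*-2=-12, 1*-2=-2, 0*-2=0, 1*-2=-2, 6*-2=-12 -> [-12, -2, 0, -2, -12]
Stage 4 (CLIP -19 17): clip(-12,-19,17)=-12, clip(-2,-19,17)=-2, clip(0,-19,17)=0, clip(-2,-19,17)=-2, clip(-12,-19,17)=-12 -> [-12, -2, 0, -2, -12]
Stage 5 (OFFSET -5): -12+-5=-17, -2+-5=-7, 0+-5=-5, -2+-5=-7, -12+-5=-17 -> [-17, -7, -5, -7, -17]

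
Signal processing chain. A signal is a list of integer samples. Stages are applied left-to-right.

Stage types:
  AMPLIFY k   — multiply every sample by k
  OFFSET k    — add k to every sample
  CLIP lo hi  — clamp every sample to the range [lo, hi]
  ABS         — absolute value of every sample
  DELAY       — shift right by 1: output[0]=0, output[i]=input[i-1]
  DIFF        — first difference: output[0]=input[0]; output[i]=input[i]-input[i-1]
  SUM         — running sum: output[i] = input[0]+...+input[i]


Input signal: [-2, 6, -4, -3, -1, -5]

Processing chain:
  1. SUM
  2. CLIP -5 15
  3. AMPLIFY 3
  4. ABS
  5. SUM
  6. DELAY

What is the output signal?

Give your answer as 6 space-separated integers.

Input: [-2, 6, -4, -3, -1, -5]
Stage 1 (SUM): sum[0..0]=-2, sum[0..1]=4, sum[0..2]=0, sum[0..3]=-3, sum[0..4]=-4, sum[0..5]=-9 -> [-2, 4, 0, -3, -4, -9]
Stage 2 (CLIP -5 15): clip(-2,-5,15)=-2, clip(4,-5,15)=4, clip(0,-5,15)=0, clip(-3,-5,15)=-3, clip(-4,-5,15)=-4, clip(-9,-5,15)=-5 -> [-2, 4, 0, -3, -4, -5]
Stage 3 (AMPLIFY 3): -2*3=-6, 4*3=12, 0*3=0, -3*3=-9, -4*3=-12, -5*3=-15 -> [-6, 12, 0, -9, -12, -15]
Stage 4 (ABS): |-6|=6, |12|=12, |0|=0, |-9|=9, |-12|=12, |-15|=15 -> [6, 12, 0, 9, 12, 15]
Stage 5 (SUM): sum[0..0]=6, sum[0..1]=18, sum[0..2]=18, sum[0..3]=27, sum[0..4]=39, sum[0..5]=54 -> [6, 18, 18, 27, 39, 54]
Stage 6 (DELAY): [0, 6, 18, 18, 27, 39] = [0, 6, 18, 18, 27, 39] -> [0, 6, 18, 18, 27, 39]

Answer: 0 6 18 18 27 39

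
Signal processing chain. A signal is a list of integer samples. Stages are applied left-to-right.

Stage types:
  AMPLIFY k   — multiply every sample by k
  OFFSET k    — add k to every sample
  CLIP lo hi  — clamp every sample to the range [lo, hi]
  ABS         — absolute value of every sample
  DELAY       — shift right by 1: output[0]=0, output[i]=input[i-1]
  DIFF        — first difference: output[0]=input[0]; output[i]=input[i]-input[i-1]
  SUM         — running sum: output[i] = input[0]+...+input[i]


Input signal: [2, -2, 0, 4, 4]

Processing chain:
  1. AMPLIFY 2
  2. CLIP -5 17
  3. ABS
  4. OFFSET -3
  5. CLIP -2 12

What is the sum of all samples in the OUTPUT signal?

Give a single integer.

Input: [2, -2, 0, 4, 4]
Stage 1 (AMPLIFY 2): 2*2=4, -2*2=-4, 0*2=0, 4*2=8, 4*2=8 -> [4, -4, 0, 8, 8]
Stage 2 (CLIP -5 17): clip(4,-5,17)=4, clip(-4,-5,17)=-4, clip(0,-5,17)=0, clip(8,-5,17)=8, clip(8,-5,17)=8 -> [4, -4, 0, 8, 8]
Stage 3 (ABS): |4|=4, |-4|=4, |0|=0, |8|=8, |8|=8 -> [4, 4, 0, 8, 8]
Stage 4 (OFFSET -3): 4+-3=1, 4+-3=1, 0+-3=-3, 8+-3=5, 8+-3=5 -> [1, 1, -3, 5, 5]
Stage 5 (CLIP -2 12): clip(1,-2,12)=1, clip(1,-2,12)=1, clip(-3,-2,12)=-2, clip(5,-2,12)=5, clip(5,-2,12)=5 -> [1, 1, -2, 5, 5]
Output sum: 10

Answer: 10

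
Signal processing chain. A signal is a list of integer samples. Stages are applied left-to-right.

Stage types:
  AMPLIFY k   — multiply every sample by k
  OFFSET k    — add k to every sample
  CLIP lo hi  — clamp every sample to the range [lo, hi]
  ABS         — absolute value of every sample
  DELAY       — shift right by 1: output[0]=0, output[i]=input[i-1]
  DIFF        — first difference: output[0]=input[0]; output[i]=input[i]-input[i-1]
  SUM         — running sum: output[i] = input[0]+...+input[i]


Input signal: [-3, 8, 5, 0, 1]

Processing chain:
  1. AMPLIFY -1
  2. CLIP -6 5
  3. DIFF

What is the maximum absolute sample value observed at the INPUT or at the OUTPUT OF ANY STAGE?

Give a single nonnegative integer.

Answer: 9

Derivation:
Input: [-3, 8, 5, 0, 1] (max |s|=8)
Stage 1 (AMPLIFY -1): -3*-1=3, 8*-1=-8, 5*-1=-5, 0*-1=0, 1*-1=-1 -> [3, -8, -5, 0, -1] (max |s|=8)
Stage 2 (CLIP -6 5): clip(3,-6,5)=3, clip(-8,-6,5)=-6, clip(-5,-6,5)=-5, clip(0,-6,5)=0, clip(-1,-6,5)=-1 -> [3, -6, -5, 0, -1] (max |s|=6)
Stage 3 (DIFF): s[0]=3, -6-3=-9, -5--6=1, 0--5=5, -1-0=-1 -> [3, -9, 1, 5, -1] (max |s|=9)
Overall max amplitude: 9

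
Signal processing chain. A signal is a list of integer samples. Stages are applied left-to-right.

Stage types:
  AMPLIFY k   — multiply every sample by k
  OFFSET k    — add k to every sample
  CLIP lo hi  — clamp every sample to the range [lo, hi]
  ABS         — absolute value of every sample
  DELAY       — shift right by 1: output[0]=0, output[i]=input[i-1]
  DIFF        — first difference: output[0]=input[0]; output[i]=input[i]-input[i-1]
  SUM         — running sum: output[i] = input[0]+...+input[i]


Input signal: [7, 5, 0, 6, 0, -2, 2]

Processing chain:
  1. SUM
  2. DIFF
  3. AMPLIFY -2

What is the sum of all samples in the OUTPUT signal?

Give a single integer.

Input: [7, 5, 0, 6, 0, -2, 2]
Stage 1 (SUM): sum[0..0]=7, sum[0..1]=12, sum[0..2]=12, sum[0..3]=18, sum[0..4]=18, sum[0..5]=16, sum[0..6]=18 -> [7, 12, 12, 18, 18, 16, 18]
Stage 2 (DIFF): s[0]=7, 12-7=5, 12-12=0, 18-12=6, 18-18=0, 16-18=-2, 18-16=2 -> [7, 5, 0, 6, 0, -2, 2]
Stage 3 (AMPLIFY -2): 7*-2=-14, 5*-2=-10, 0*-2=0, 6*-2=-12, 0*-2=0, -2*-2=4, 2*-2=-4 -> [-14, -10, 0, -12, 0, 4, -4]
Output sum: -36

Answer: -36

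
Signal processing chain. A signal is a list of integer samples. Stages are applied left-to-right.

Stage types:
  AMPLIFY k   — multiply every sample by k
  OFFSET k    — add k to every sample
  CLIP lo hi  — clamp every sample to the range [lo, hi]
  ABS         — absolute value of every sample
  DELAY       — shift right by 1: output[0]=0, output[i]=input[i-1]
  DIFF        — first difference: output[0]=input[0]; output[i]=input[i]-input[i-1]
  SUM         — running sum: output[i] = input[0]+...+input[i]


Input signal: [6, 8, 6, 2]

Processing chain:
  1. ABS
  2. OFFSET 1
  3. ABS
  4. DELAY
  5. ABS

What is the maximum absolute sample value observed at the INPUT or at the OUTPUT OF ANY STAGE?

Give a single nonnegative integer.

Input: [6, 8, 6, 2] (max |s|=8)
Stage 1 (ABS): |6|=6, |8|=8, |6|=6, |2|=2 -> [6, 8, 6, 2] (max |s|=8)
Stage 2 (OFFSET 1): 6+1=7, 8+1=9, 6+1=7, 2+1=3 -> [7, 9, 7, 3] (max |s|=9)
Stage 3 (ABS): |7|=7, |9|=9, |7|=7, |3|=3 -> [7, 9, 7, 3] (max |s|=9)
Stage 4 (DELAY): [0, 7, 9, 7] = [0, 7, 9, 7] -> [0, 7, 9, 7] (max |s|=9)
Stage 5 (ABS): |0|=0, |7|=7, |9|=9, |7|=7 -> [0, 7, 9, 7] (max |s|=9)
Overall max amplitude: 9

Answer: 9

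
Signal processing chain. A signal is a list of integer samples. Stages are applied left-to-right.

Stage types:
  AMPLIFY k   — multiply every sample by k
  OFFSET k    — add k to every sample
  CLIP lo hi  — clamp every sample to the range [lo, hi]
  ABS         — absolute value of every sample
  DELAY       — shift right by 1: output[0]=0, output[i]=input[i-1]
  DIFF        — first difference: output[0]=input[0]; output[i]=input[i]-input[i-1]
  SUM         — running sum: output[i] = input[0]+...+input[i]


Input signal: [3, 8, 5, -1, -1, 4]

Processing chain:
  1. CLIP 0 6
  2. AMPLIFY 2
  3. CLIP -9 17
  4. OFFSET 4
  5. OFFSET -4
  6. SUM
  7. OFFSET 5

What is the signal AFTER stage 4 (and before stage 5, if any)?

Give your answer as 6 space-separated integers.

Answer: 10 16 14 4 4 12

Derivation:
Input: [3, 8, 5, -1, -1, 4]
Stage 1 (CLIP 0 6): clip(3,0,6)=3, clip(8,0,6)=6, clip(5,0,6)=5, clip(-1,0,6)=0, clip(-1,0,6)=0, clip(4,0,6)=4 -> [3, 6, 5, 0, 0, 4]
Stage 2 (AMPLIFY 2): 3*2=6, 6*2=12, 5*2=10, 0*2=0, 0*2=0, 4*2=8 -> [6, 12, 10, 0, 0, 8]
Stage 3 (CLIP -9 17): clip(6,-9,17)=6, clip(12,-9,17)=12, clip(10,-9,17)=10, clip(0,-9,17)=0, clip(0,-9,17)=0, clip(8,-9,17)=8 -> [6, 12, 10, 0, 0, 8]
Stage 4 (OFFSET 4): 6+4=10, 12+4=16, 10+4=14, 0+4=4, 0+4=4, 8+4=12 -> [10, 16, 14, 4, 4, 12]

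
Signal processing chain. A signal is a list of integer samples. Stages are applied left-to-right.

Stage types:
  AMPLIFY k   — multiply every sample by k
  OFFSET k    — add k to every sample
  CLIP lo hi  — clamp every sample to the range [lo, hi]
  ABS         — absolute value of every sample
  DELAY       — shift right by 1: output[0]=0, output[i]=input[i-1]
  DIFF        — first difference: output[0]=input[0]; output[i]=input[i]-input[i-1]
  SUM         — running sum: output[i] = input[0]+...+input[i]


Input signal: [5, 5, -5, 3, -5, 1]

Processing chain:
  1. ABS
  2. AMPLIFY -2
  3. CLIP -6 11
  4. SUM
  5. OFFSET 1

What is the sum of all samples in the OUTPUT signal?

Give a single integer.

Answer: -116

Derivation:
Input: [5, 5, -5, 3, -5, 1]
Stage 1 (ABS): |5|=5, |5|=5, |-5|=5, |3|=3, |-5|=5, |1|=1 -> [5, 5, 5, 3, 5, 1]
Stage 2 (AMPLIFY -2): 5*-2=-10, 5*-2=-10, 5*-2=-10, 3*-2=-6, 5*-2=-10, 1*-2=-2 -> [-10, -10, -10, -6, -10, -2]
Stage 3 (CLIP -6 11): clip(-10,-6,11)=-6, clip(-10,-6,11)=-6, clip(-10,-6,11)=-6, clip(-6,-6,11)=-6, clip(-10,-6,11)=-6, clip(-2,-6,11)=-2 -> [-6, -6, -6, -6, -6, -2]
Stage 4 (SUM): sum[0..0]=-6, sum[0..1]=-12, sum[0..2]=-18, sum[0..3]=-24, sum[0..4]=-30, sum[0..5]=-32 -> [-6, -12, -18, -24, -30, -32]
Stage 5 (OFFSET 1): -6+1=-5, -12+1=-11, -18+1=-17, -24+1=-23, -30+1=-29, -32+1=-31 -> [-5, -11, -17, -23, -29, -31]
Output sum: -116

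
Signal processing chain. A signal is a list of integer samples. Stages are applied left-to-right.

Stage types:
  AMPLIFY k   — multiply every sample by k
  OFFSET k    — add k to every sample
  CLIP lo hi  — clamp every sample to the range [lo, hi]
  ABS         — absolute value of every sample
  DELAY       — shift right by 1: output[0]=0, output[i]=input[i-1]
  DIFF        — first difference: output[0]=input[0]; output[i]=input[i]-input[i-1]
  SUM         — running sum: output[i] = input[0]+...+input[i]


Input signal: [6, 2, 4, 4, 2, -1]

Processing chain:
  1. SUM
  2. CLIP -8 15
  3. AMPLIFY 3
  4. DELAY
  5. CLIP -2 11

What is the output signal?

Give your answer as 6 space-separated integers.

Input: [6, 2, 4, 4, 2, -1]
Stage 1 (SUM): sum[0..0]=6, sum[0..1]=8, sum[0..2]=12, sum[0..3]=16, sum[0..4]=18, sum[0..5]=17 -> [6, 8, 12, 16, 18, 17]
Stage 2 (CLIP -8 15): clip(6,-8,15)=6, clip(8,-8,15)=8, clip(12,-8,15)=12, clip(16,-8,15)=15, clip(18,-8,15)=15, clip(17,-8,15)=15 -> [6, 8, 12, 15, 15, 15]
Stage 3 (AMPLIFY 3): 6*3=18, 8*3=24, 12*3=36, 15*3=45, 15*3=45, 15*3=45 -> [18, 24, 36, 45, 45, 45]
Stage 4 (DELAY): [0, 18, 24, 36, 45, 45] = [0, 18, 24, 36, 45, 45] -> [0, 18, 24, 36, 45, 45]
Stage 5 (CLIP -2 11): clip(0,-2,11)=0, clip(18,-2,11)=11, clip(24,-2,11)=11, clip(36,-2,11)=11, clip(45,-2,11)=11, clip(45,-2,11)=11 -> [0, 11, 11, 11, 11, 11]

Answer: 0 11 11 11 11 11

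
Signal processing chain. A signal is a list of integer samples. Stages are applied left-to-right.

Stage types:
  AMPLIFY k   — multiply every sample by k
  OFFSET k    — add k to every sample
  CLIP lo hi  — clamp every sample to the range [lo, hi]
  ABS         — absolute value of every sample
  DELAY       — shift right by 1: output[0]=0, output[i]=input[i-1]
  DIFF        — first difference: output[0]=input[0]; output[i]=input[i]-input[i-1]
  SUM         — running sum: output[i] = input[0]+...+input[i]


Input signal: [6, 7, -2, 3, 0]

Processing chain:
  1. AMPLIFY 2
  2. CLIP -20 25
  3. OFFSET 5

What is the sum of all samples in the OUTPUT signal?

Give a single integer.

Answer: 53

Derivation:
Input: [6, 7, -2, 3, 0]
Stage 1 (AMPLIFY 2): 6*2=12, 7*2=14, -2*2=-4, 3*2=6, 0*2=0 -> [12, 14, -4, 6, 0]
Stage 2 (CLIP -20 25): clip(12,-20,25)=12, clip(14,-20,25)=14, clip(-4,-20,25)=-4, clip(6,-20,25)=6, clip(0,-20,25)=0 -> [12, 14, -4, 6, 0]
Stage 3 (OFFSET 5): 12+5=17, 14+5=19, -4+5=1, 6+5=11, 0+5=5 -> [17, 19, 1, 11, 5]
Output sum: 53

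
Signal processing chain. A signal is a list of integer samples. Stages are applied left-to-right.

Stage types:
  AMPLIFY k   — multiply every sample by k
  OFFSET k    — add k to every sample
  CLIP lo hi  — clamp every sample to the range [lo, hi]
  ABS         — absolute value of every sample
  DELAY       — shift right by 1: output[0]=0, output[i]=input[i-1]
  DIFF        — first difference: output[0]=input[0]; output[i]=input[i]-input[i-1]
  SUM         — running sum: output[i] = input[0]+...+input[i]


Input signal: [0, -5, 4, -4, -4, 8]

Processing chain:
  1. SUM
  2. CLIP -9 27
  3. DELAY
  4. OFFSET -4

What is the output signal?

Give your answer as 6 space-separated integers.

Input: [0, -5, 4, -4, -4, 8]
Stage 1 (SUM): sum[0..0]=0, sum[0..1]=-5, sum[0..2]=-1, sum[0..3]=-5, sum[0..4]=-9, sum[0..5]=-1 -> [0, -5, -1, -5, -9, -1]
Stage 2 (CLIP -9 27): clip(0,-9,27)=0, clip(-5,-9,27)=-5, clip(-1,-9,27)=-1, clip(-5,-9,27)=-5, clip(-9,-9,27)=-9, clip(-1,-9,27)=-1 -> [0, -5, -1, -5, -9, -1]
Stage 3 (DELAY): [0, 0, -5, -1, -5, -9] = [0, 0, -5, -1, -5, -9] -> [0, 0, -5, -1, -5, -9]
Stage 4 (OFFSET -4): 0+-4=-4, 0+-4=-4, -5+-4=-9, -1+-4=-5, -5+-4=-9, -9+-4=-13 -> [-4, -4, -9, -5, -9, -13]

Answer: -4 -4 -9 -5 -9 -13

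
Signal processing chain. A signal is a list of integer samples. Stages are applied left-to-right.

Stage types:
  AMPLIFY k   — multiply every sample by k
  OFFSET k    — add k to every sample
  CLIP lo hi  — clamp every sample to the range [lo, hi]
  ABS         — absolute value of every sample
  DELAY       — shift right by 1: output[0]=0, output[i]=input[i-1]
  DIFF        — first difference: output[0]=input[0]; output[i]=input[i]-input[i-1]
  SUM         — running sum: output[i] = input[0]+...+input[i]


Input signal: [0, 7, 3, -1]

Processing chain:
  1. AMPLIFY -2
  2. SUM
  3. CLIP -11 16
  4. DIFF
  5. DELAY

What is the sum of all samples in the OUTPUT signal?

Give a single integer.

Input: [0, 7, 3, -1]
Stage 1 (AMPLIFY -2): 0*-2=0, 7*-2=-14, 3*-2=-6, -1*-2=2 -> [0, -14, -6, 2]
Stage 2 (SUM): sum[0..0]=0, sum[0..1]=-14, sum[0..2]=-20, sum[0..3]=-18 -> [0, -14, -20, -18]
Stage 3 (CLIP -11 16): clip(0,-11,16)=0, clip(-14,-11,16)=-11, clip(-20,-11,16)=-11, clip(-18,-11,16)=-11 -> [0, -11, -11, -11]
Stage 4 (DIFF): s[0]=0, -11-0=-11, -11--11=0, -11--11=0 -> [0, -11, 0, 0]
Stage 5 (DELAY): [0, 0, -11, 0] = [0, 0, -11, 0] -> [0, 0, -11, 0]
Output sum: -11

Answer: -11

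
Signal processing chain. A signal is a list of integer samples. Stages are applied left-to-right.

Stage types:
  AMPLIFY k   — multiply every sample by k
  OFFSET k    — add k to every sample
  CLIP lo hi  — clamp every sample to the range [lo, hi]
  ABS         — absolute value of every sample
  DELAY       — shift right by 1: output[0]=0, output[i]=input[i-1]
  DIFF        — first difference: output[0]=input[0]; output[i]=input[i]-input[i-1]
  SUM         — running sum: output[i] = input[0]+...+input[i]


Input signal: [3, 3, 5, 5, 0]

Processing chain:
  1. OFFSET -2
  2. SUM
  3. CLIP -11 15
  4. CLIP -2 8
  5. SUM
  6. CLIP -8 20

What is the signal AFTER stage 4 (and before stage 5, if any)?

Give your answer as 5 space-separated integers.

Answer: 1 2 5 8 6

Derivation:
Input: [3, 3, 5, 5, 0]
Stage 1 (OFFSET -2): 3+-2=1, 3+-2=1, 5+-2=3, 5+-2=3, 0+-2=-2 -> [1, 1, 3, 3, -2]
Stage 2 (SUM): sum[0..0]=1, sum[0..1]=2, sum[0..2]=5, sum[0..3]=8, sum[0..4]=6 -> [1, 2, 5, 8, 6]
Stage 3 (CLIP -11 15): clip(1,-11,15)=1, clip(2,-11,15)=2, clip(5,-11,15)=5, clip(8,-11,15)=8, clip(6,-11,15)=6 -> [1, 2, 5, 8, 6]
Stage 4 (CLIP -2 8): clip(1,-2,8)=1, clip(2,-2,8)=2, clip(5,-2,8)=5, clip(8,-2,8)=8, clip(6,-2,8)=6 -> [1, 2, 5, 8, 6]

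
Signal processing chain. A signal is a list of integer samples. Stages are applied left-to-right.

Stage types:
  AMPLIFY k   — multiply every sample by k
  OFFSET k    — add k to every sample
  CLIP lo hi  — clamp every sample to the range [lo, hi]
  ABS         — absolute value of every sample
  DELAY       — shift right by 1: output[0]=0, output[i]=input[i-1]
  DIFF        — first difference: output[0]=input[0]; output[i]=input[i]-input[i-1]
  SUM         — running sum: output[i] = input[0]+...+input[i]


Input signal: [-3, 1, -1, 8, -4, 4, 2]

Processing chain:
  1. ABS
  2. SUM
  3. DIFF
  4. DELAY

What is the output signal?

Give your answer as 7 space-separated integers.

Input: [-3, 1, -1, 8, -4, 4, 2]
Stage 1 (ABS): |-3|=3, |1|=1, |-1|=1, |8|=8, |-4|=4, |4|=4, |2|=2 -> [3, 1, 1, 8, 4, 4, 2]
Stage 2 (SUM): sum[0..0]=3, sum[0..1]=4, sum[0..2]=5, sum[0..3]=13, sum[0..4]=17, sum[0..5]=21, sum[0..6]=23 -> [3, 4, 5, 13, 17, 21, 23]
Stage 3 (DIFF): s[0]=3, 4-3=1, 5-4=1, 13-5=8, 17-13=4, 21-17=4, 23-21=2 -> [3, 1, 1, 8, 4, 4, 2]
Stage 4 (DELAY): [0, 3, 1, 1, 8, 4, 4] = [0, 3, 1, 1, 8, 4, 4] -> [0, 3, 1, 1, 8, 4, 4]

Answer: 0 3 1 1 8 4 4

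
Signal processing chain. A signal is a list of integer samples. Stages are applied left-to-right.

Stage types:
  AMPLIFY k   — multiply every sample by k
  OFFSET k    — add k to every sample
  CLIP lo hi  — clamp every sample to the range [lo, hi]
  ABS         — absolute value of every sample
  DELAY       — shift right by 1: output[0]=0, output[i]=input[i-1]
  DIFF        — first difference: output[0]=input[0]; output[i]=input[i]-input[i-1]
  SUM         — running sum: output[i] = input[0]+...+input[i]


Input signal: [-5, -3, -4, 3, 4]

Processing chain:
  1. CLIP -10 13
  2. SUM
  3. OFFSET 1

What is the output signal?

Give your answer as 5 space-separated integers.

Answer: -4 -7 -11 -8 -4

Derivation:
Input: [-5, -3, -4, 3, 4]
Stage 1 (CLIP -10 13): clip(-5,-10,13)=-5, clip(-3,-10,13)=-3, clip(-4,-10,13)=-4, clip(3,-10,13)=3, clip(4,-10,13)=4 -> [-5, -3, -4, 3, 4]
Stage 2 (SUM): sum[0..0]=-5, sum[0..1]=-8, sum[0..2]=-12, sum[0..3]=-9, sum[0..4]=-5 -> [-5, -8, -12, -9, -5]
Stage 3 (OFFSET 1): -5+1=-4, -8+1=-7, -12+1=-11, -9+1=-8, -5+1=-4 -> [-4, -7, -11, -8, -4]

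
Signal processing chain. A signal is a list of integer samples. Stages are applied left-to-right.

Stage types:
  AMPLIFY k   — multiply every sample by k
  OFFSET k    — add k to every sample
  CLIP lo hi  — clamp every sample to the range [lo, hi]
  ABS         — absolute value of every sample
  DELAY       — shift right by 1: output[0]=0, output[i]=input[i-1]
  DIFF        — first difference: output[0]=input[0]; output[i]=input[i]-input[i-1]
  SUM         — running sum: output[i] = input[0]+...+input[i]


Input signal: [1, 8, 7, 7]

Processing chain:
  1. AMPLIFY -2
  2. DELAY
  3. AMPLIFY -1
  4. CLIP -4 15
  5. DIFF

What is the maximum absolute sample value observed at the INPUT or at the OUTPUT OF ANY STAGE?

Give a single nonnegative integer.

Answer: 16

Derivation:
Input: [1, 8, 7, 7] (max |s|=8)
Stage 1 (AMPLIFY -2): 1*-2=-2, 8*-2=-16, 7*-2=-14, 7*-2=-14 -> [-2, -16, -14, -14] (max |s|=16)
Stage 2 (DELAY): [0, -2, -16, -14] = [0, -2, -16, -14] -> [0, -2, -16, -14] (max |s|=16)
Stage 3 (AMPLIFY -1): 0*-1=0, -2*-1=2, -16*-1=16, -14*-1=14 -> [0, 2, 16, 14] (max |s|=16)
Stage 4 (CLIP -4 15): clip(0,-4,15)=0, clip(2,-4,15)=2, clip(16,-4,15)=15, clip(14,-4,15)=14 -> [0, 2, 15, 14] (max |s|=15)
Stage 5 (DIFF): s[0]=0, 2-0=2, 15-2=13, 14-15=-1 -> [0, 2, 13, -1] (max |s|=13)
Overall max amplitude: 16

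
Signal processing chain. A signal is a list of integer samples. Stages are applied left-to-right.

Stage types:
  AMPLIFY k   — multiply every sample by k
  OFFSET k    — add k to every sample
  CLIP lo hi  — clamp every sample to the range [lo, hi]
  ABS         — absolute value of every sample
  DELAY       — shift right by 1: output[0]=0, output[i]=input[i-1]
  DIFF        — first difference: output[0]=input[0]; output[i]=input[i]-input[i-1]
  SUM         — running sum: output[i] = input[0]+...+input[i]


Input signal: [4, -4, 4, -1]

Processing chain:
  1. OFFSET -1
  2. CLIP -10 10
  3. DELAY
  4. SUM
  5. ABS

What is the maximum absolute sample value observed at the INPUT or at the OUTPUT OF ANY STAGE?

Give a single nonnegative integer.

Input: [4, -4, 4, -1] (max |s|=4)
Stage 1 (OFFSET -1): 4+-1=3, -4+-1=-5, 4+-1=3, -1+-1=-2 -> [3, -5, 3, -2] (max |s|=5)
Stage 2 (CLIP -10 10): clip(3,-10,10)=3, clip(-5,-10,10)=-5, clip(3,-10,10)=3, clip(-2,-10,10)=-2 -> [3, -5, 3, -2] (max |s|=5)
Stage 3 (DELAY): [0, 3, -5, 3] = [0, 3, -5, 3] -> [0, 3, -5, 3] (max |s|=5)
Stage 4 (SUM): sum[0..0]=0, sum[0..1]=3, sum[0..2]=-2, sum[0..3]=1 -> [0, 3, -2, 1] (max |s|=3)
Stage 5 (ABS): |0|=0, |3|=3, |-2|=2, |1|=1 -> [0, 3, 2, 1] (max |s|=3)
Overall max amplitude: 5

Answer: 5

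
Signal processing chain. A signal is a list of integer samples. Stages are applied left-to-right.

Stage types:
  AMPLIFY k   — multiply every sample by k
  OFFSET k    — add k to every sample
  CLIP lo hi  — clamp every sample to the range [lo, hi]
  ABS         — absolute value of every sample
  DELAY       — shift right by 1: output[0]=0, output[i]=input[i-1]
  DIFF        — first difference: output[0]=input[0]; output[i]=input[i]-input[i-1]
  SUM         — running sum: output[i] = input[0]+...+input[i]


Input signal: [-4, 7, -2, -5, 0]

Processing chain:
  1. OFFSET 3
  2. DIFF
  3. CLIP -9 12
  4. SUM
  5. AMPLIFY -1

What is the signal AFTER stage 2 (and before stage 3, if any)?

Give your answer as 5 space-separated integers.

Input: [-4, 7, -2, -5, 0]
Stage 1 (OFFSET 3): -4+3=-1, 7+3=10, -2+3=1, -5+3=-2, 0+3=3 -> [-1, 10, 1, -2, 3]
Stage 2 (DIFF): s[0]=-1, 10--1=11, 1-10=-9, -2-1=-3, 3--2=5 -> [-1, 11, -9, -3, 5]

Answer: -1 11 -9 -3 5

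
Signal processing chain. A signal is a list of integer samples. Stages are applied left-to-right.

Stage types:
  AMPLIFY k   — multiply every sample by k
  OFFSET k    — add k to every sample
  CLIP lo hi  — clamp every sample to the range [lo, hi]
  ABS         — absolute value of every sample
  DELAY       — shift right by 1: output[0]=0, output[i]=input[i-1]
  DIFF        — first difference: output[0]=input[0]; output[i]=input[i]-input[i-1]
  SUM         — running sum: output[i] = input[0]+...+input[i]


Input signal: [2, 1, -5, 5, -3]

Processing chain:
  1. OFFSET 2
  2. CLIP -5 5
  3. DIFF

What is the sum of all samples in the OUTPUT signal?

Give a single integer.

Input: [2, 1, -5, 5, -3]
Stage 1 (OFFSET 2): 2+2=4, 1+2=3, -5+2=-3, 5+2=7, -3+2=-1 -> [4, 3, -3, 7, -1]
Stage 2 (CLIP -5 5): clip(4,-5,5)=4, clip(3,-5,5)=3, clip(-3,-5,5)=-3, clip(7,-5,5)=5, clip(-1,-5,5)=-1 -> [4, 3, -3, 5, -1]
Stage 3 (DIFF): s[0]=4, 3-4=-1, -3-3=-6, 5--3=8, -1-5=-6 -> [4, -1, -6, 8, -6]
Output sum: -1

Answer: -1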